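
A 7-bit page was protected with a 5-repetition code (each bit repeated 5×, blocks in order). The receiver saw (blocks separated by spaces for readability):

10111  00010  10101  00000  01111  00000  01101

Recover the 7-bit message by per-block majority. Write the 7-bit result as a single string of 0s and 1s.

Block 1 (10111): 4 ones → 1
Block 2 (00010): 1 one → 0
Block 3 (10101): 3 ones → 1
Block 4 (00000): 0 ones → 0
Block 5 (01111): 4 ones → 1
Block 6 (00000): 0 ones → 0
Block 7 (01101): 3 ones → 1

1010101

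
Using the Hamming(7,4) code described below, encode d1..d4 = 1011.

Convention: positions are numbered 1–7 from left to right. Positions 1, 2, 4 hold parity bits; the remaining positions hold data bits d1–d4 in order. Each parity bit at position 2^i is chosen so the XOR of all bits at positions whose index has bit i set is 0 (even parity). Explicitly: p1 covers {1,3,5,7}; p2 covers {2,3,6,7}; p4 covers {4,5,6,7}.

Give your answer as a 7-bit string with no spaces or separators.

0110011

Place data at non-parity positions: p1 p2 1 p4 0 1 1
p1 (pos 1,3,5,7): XOR of data positions = 1⊕0⊕1 = 0
p2 (pos 2,3,6,7): XOR of data positions = 1⊕1⊕1 = 1
p4 (pos 4,5,6,7): XOR of data positions = 0⊕1⊕1 = 0
Codeword: 0110011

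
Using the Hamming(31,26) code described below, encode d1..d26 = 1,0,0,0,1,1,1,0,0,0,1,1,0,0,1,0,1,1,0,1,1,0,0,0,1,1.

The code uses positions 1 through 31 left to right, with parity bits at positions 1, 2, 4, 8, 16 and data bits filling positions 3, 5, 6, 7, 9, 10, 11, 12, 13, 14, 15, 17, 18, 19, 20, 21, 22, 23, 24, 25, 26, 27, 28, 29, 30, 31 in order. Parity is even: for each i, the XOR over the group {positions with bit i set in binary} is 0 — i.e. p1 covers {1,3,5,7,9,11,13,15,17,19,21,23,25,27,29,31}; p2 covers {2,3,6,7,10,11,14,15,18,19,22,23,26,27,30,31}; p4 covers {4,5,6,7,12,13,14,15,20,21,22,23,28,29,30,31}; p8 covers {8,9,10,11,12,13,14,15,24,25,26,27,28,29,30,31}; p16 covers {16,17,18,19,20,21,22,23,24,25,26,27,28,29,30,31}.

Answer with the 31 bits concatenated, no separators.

Place data at non-parity positions: p1 p2 1 p4 0 0 0 p8 1 1 1 0 0 0 1 p16 1 0 0 1 0 1 1 0 1 1 0 0 0 1 1
p1 (pos 1,3,5,7,9,11,13,15,17,19,21,23,25,27,29,31): XOR of data positions = 1⊕0⊕0⊕1⊕1⊕0⊕1⊕1⊕0⊕0⊕1⊕1⊕0⊕0⊕1 = 0
p2 (pos 2,3,6,7,10,11,14,15,18,19,22,23,26,27,30,31): XOR of data positions = 1⊕0⊕0⊕1⊕1⊕0⊕1⊕0⊕0⊕1⊕1⊕1⊕0⊕1⊕1 = 1
p4 (pos 4,5,6,7,12,13,14,15,20,21,22,23,28,29,30,31): XOR of data positions = 0⊕0⊕0⊕0⊕0⊕0⊕1⊕1⊕0⊕1⊕1⊕0⊕0⊕1⊕1 = 0
p8 (pos 8,9,10,11,12,13,14,15,24,25,26,27,28,29,30,31): XOR of data positions = 1⊕1⊕1⊕0⊕0⊕0⊕1⊕0⊕1⊕1⊕0⊕0⊕0⊕1⊕1 = 0
p16 (pos 16,17,18,19,20,21,22,23,24,25,26,27,28,29,30,31): XOR of data positions = 1⊕0⊕0⊕1⊕0⊕1⊕1⊕0⊕1⊕1⊕0⊕0⊕0⊕1⊕1 = 0
Codeword: 0110000011100010100101101100011

0110000011100010100101101100011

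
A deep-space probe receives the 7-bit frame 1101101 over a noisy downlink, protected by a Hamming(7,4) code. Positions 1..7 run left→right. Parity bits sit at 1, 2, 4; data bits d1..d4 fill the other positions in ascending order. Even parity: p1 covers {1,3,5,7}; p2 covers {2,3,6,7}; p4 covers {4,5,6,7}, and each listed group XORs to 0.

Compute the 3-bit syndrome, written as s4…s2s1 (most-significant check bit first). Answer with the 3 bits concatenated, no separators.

s1 (pos 1,3,5,7): 1⊕0⊕1⊕1 = 1
s2 (pos 2,3,6,7): 1⊕0⊕0⊕1 = 0
s4 (pos 4,5,6,7): 1⊕1⊕0⊕1 = 1
Syndrome s4…s1 = 101 → error at position 5.

101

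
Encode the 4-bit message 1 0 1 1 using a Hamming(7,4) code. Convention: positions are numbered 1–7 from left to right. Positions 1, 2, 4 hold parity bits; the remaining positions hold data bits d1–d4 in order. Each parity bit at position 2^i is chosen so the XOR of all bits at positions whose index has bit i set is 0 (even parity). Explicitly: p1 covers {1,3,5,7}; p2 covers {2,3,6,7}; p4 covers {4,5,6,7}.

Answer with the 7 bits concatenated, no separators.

0110011

Place data at non-parity positions: p1 p2 1 p4 0 1 1
p1 (pos 1,3,5,7): XOR of data positions = 1⊕0⊕1 = 0
p2 (pos 2,3,6,7): XOR of data positions = 1⊕1⊕1 = 1
p4 (pos 4,5,6,7): XOR of data positions = 0⊕1⊕1 = 0
Codeword: 0110011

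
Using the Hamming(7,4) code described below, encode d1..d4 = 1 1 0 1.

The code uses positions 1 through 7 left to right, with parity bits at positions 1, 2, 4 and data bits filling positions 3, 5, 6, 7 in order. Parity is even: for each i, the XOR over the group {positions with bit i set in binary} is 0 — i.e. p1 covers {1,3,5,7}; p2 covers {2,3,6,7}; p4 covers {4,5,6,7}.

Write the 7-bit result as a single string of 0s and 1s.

1010101

Place data at non-parity positions: p1 p2 1 p4 1 0 1
p1 (pos 1,3,5,7): XOR of data positions = 1⊕1⊕1 = 1
p2 (pos 2,3,6,7): XOR of data positions = 1⊕0⊕1 = 0
p4 (pos 4,5,6,7): XOR of data positions = 1⊕0⊕1 = 0
Codeword: 1010101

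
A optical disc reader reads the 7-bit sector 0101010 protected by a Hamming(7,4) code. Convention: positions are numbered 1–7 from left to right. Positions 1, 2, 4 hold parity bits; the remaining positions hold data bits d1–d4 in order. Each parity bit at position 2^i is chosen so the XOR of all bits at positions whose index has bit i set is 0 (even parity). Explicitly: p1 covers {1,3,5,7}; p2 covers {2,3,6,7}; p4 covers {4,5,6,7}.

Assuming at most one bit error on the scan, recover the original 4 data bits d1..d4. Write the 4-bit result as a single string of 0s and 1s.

0010

s1 (pos 1,3,5,7): 0⊕0⊕0⊕0 = 0
s2 (pos 2,3,6,7): 1⊕0⊕1⊕0 = 0
s4 (pos 4,5,6,7): 1⊕0⊕1⊕0 = 0
Syndrome s4…s1 = 000 → no error.
Read data bits from positions 3,5,6,7: 0010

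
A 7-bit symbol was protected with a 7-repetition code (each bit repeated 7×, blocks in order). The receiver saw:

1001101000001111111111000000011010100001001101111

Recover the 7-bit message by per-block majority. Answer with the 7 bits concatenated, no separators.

1010101

Block 1 (1001101): 4 ones → 1
Block 2 (0000011): 2 ones → 0
Block 3 (1111111): 7 ones → 1
Block 4 (1000000): 1 one → 0
Block 5 (0110101): 4 ones → 1
Block 6 (0000100): 1 one → 0
Block 7 (1101111): 6 ones → 1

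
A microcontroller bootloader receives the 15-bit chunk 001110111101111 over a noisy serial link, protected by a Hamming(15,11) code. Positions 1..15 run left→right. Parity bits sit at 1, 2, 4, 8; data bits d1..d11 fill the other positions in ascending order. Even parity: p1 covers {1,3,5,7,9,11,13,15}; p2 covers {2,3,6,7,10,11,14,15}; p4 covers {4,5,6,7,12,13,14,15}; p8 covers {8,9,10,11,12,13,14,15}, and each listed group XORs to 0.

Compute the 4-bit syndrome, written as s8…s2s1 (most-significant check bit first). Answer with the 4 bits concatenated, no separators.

1110

s1 (pos 1,3,5,7,9,11,13,15): 0⊕1⊕1⊕1⊕1⊕0⊕1⊕1 = 0
s2 (pos 2,3,6,7,10,11,14,15): 0⊕1⊕0⊕1⊕1⊕0⊕1⊕1 = 1
s4 (pos 4,5,6,7,12,13,14,15): 1⊕1⊕0⊕1⊕1⊕1⊕1⊕1 = 1
s8 (pos 8,9,10,11,12,13,14,15): 1⊕1⊕1⊕0⊕1⊕1⊕1⊕1 = 1
Syndrome s8…s1 = 1110 → error at position 14.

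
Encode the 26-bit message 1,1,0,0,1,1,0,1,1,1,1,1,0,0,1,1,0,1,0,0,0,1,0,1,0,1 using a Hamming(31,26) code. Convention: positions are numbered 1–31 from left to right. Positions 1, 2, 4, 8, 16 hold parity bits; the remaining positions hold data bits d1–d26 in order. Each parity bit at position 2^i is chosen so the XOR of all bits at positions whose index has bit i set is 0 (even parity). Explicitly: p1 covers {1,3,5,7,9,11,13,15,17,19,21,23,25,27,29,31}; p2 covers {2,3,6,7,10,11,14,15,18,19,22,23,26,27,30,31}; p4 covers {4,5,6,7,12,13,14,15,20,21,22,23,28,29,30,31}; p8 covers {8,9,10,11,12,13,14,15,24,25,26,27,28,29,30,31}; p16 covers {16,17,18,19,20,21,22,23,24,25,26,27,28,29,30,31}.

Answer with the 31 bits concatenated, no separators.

Place data at non-parity positions: p1 p2 1 p4 1 0 0 p8 1 1 0 1 1 1 1 p16 1 0 0 1 1 0 1 0 0 0 1 0 1 0 1
p1 (pos 1,3,5,7,9,11,13,15,17,19,21,23,25,27,29,31): XOR of data positions = 1⊕1⊕0⊕1⊕0⊕1⊕1⊕1⊕0⊕1⊕1⊕0⊕1⊕1⊕1 = 1
p2 (pos 2,3,6,7,10,11,14,15,18,19,22,23,26,27,30,31): XOR of data positions = 1⊕0⊕0⊕1⊕0⊕1⊕1⊕0⊕0⊕0⊕1⊕0⊕1⊕0⊕1 = 1
p4 (pos 4,5,6,7,12,13,14,15,20,21,22,23,28,29,30,31): XOR of data positions = 1⊕0⊕0⊕1⊕1⊕1⊕1⊕1⊕1⊕0⊕1⊕0⊕1⊕0⊕1 = 0
p8 (pos 8,9,10,11,12,13,14,15,24,25,26,27,28,29,30,31): XOR of data positions = 1⊕1⊕0⊕1⊕1⊕1⊕1⊕0⊕0⊕0⊕1⊕0⊕1⊕0⊕1 = 1
p16 (pos 16,17,18,19,20,21,22,23,24,25,26,27,28,29,30,31): XOR of data positions = 1⊕0⊕0⊕1⊕1⊕0⊕1⊕0⊕0⊕0⊕1⊕0⊕1⊕0⊕1 = 1
Codeword: 1110100111011111100110100010101

1110100111011111100110100010101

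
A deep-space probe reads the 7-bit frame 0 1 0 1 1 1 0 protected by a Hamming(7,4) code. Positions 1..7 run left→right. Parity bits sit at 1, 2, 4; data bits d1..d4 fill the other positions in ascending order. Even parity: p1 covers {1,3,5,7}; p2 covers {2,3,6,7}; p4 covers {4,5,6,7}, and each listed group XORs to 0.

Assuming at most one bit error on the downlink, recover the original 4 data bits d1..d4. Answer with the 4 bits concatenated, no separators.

0010

s1 (pos 1,3,5,7): 0⊕0⊕1⊕0 = 1
s2 (pos 2,3,6,7): 1⊕0⊕1⊕0 = 0
s4 (pos 4,5,6,7): 1⊕1⊕1⊕0 = 1
Syndrome s4…s1 = 101 → error at position 5.
Flip position 5: 0101110 → 0101010
Read data bits from positions 3,5,6,7: 0010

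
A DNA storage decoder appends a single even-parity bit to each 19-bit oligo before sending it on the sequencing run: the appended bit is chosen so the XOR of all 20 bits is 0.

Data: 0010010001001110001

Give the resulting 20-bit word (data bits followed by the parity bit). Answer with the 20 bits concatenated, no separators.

00100100010011100011

XOR of the 19 data bits: 0⊕0⊕1⊕0⊕0⊕1⊕0⊕0⊕0⊕1⊕0⊕0⊕1⊕1⊕1⊕0⊕0⊕0⊕1 = 1
Parity bit = 1 (so all 20 bits XOR to 0).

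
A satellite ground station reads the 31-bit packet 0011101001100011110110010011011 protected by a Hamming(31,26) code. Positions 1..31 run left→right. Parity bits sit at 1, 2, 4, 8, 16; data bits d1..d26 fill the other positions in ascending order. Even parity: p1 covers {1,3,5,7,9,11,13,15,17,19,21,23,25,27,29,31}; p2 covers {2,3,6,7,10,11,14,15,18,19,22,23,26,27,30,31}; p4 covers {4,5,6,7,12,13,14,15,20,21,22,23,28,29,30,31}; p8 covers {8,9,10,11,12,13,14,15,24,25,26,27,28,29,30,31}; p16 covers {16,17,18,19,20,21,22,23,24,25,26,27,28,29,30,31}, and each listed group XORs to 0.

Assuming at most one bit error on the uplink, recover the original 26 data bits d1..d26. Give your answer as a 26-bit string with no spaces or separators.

s1 (pos 1,3,5,7,9,11,13,15,17,19,21,23,25,27,29,31): 0⊕1⊕1⊕1⊕0⊕1⊕0⊕1⊕1⊕0⊕1⊕0⊕0⊕1⊕0⊕1 = 1
s2 (pos 2,3,6,7,10,11,14,15,18,19,22,23,26,27,30,31): 0⊕1⊕0⊕1⊕1⊕1⊕0⊕1⊕1⊕0⊕0⊕0⊕0⊕1⊕1⊕1 = 1
s4 (pos 4,5,6,7,12,13,14,15,20,21,22,23,28,29,30,31): 1⊕1⊕0⊕1⊕0⊕0⊕0⊕1⊕1⊕1⊕0⊕0⊕1⊕0⊕1⊕1 = 1
s8 (pos 8,9,10,11,12,13,14,15,24,25,26,27,28,29,30,31): 0⊕0⊕1⊕1⊕0⊕0⊕0⊕1⊕1⊕0⊕0⊕1⊕1⊕0⊕1⊕1 = 0
s16 (pos 16,17,18,19,20,21,22,23,24,25,26,27,28,29,30,31): 1⊕1⊕1⊕0⊕1⊕1⊕0⊕0⊕1⊕0⊕0⊕1⊕1⊕0⊕1⊕1 = 0
Syndrome s16…s1 = 00111 → error at position 7.
Flip position 7: 0011101001100011110110010011011 → 0011100001100011110110010011011
Read data bits from positions 3,5,6,7,9,10,11,12,13,14,15,17,18,19,20,21,22,23,24,25,26,27,28,29,30,31: 11000110001110110010011011

11000110001110110010011011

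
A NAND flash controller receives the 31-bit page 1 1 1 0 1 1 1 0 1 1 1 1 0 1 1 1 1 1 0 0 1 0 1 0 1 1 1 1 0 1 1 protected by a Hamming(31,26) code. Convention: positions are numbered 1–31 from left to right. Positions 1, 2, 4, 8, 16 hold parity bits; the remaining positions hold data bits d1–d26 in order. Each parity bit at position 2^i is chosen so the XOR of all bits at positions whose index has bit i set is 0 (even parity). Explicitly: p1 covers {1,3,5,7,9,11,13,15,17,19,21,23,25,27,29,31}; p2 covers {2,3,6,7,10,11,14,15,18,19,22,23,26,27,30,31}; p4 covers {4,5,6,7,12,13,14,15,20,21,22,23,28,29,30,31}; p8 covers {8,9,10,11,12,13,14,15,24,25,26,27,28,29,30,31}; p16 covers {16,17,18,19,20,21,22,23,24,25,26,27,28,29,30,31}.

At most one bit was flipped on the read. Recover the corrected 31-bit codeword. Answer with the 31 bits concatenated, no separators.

s1 (pos 1,3,5,7,9,11,13,15,17,19,21,23,25,27,29,31): 1⊕1⊕1⊕1⊕1⊕1⊕0⊕1⊕1⊕0⊕1⊕1⊕1⊕1⊕0⊕1 = 1
s2 (pos 2,3,6,7,10,11,14,15,18,19,22,23,26,27,30,31): 1⊕1⊕1⊕1⊕1⊕1⊕1⊕1⊕1⊕0⊕0⊕1⊕1⊕1⊕1⊕1 = 0
s4 (pos 4,5,6,7,12,13,14,15,20,21,22,23,28,29,30,31): 0⊕1⊕1⊕1⊕1⊕0⊕1⊕1⊕0⊕1⊕0⊕1⊕1⊕0⊕1⊕1 = 1
s8 (pos 8,9,10,11,12,13,14,15,24,25,26,27,28,29,30,31): 0⊕1⊕1⊕1⊕1⊕0⊕1⊕1⊕0⊕1⊕1⊕1⊕1⊕0⊕1⊕1 = 0
s16 (pos 16,17,18,19,20,21,22,23,24,25,26,27,28,29,30,31): 1⊕1⊕1⊕0⊕0⊕1⊕0⊕1⊕0⊕1⊕1⊕1⊕1⊕0⊕1⊕1 = 1
Syndrome s16…s1 = 10101 → error at position 21.
Flip position 21: 1110111011110111110010101111011 → 1110111011110111110000101111011

1110111011110111110000101111011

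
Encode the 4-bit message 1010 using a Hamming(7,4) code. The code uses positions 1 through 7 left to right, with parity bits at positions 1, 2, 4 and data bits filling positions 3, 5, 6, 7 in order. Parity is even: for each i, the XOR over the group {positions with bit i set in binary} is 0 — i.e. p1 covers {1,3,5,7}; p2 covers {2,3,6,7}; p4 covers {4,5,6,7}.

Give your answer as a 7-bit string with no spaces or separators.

1011010

Place data at non-parity positions: p1 p2 1 p4 0 1 0
p1 (pos 1,3,5,7): XOR of data positions = 1⊕0⊕0 = 1
p2 (pos 2,3,6,7): XOR of data positions = 1⊕1⊕0 = 0
p4 (pos 4,5,6,7): XOR of data positions = 0⊕1⊕0 = 1
Codeword: 1011010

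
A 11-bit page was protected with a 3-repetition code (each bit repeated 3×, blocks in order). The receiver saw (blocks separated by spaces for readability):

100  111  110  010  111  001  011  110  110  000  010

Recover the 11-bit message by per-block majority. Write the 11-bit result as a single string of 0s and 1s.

Block 1 (100): 1 one → 0
Block 2 (111): 3 ones → 1
Block 3 (110): 2 ones → 1
Block 4 (010): 1 one → 0
Block 5 (111): 3 ones → 1
Block 6 (001): 1 one → 0
Block 7 (011): 2 ones → 1
Block 8 (110): 2 ones → 1
Block 9 (110): 2 ones → 1
Block 10 (000): 0 ones → 0
Block 11 (010): 1 one → 0

01101011100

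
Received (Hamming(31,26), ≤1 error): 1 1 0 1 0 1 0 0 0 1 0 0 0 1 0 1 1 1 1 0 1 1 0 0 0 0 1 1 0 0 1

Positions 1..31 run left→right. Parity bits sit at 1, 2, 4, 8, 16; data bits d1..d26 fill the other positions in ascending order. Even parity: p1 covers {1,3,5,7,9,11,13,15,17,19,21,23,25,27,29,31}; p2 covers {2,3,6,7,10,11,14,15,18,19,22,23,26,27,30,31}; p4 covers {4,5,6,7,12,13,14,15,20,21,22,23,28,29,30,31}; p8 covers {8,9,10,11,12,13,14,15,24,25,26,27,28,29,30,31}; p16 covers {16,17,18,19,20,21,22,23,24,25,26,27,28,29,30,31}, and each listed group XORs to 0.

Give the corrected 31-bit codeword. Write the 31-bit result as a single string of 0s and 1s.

1101010001000101111011000011011

s1 (pos 1,3,5,7,9,11,13,15,17,19,21,23,25,27,29,31): 1⊕0⊕0⊕0⊕0⊕0⊕0⊕0⊕1⊕1⊕1⊕0⊕0⊕1⊕0⊕1 = 0
s2 (pos 2,3,6,7,10,11,14,15,18,19,22,23,26,27,30,31): 1⊕0⊕1⊕0⊕1⊕0⊕1⊕0⊕1⊕1⊕1⊕0⊕0⊕1⊕0⊕1 = 1
s4 (pos 4,5,6,7,12,13,14,15,20,21,22,23,28,29,30,31): 1⊕0⊕1⊕0⊕0⊕0⊕1⊕0⊕0⊕1⊕1⊕0⊕1⊕0⊕0⊕1 = 1
s8 (pos 8,9,10,11,12,13,14,15,24,25,26,27,28,29,30,31): 0⊕0⊕1⊕0⊕0⊕0⊕1⊕0⊕0⊕0⊕0⊕1⊕1⊕0⊕0⊕1 = 1
s16 (pos 16,17,18,19,20,21,22,23,24,25,26,27,28,29,30,31): 1⊕1⊕1⊕1⊕0⊕1⊕1⊕0⊕0⊕0⊕0⊕1⊕1⊕0⊕0⊕1 = 1
Syndrome s16…s1 = 11110 → error at position 30.
Flip position 30: 1101010001000101111011000011001 → 1101010001000101111011000011011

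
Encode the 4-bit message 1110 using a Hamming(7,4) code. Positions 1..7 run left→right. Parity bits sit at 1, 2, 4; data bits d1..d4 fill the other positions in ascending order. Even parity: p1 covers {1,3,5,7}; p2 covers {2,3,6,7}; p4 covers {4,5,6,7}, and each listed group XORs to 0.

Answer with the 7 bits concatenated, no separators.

0010110

Place data at non-parity positions: p1 p2 1 p4 1 1 0
p1 (pos 1,3,5,7): XOR of data positions = 1⊕1⊕0 = 0
p2 (pos 2,3,6,7): XOR of data positions = 1⊕1⊕0 = 0
p4 (pos 4,5,6,7): XOR of data positions = 1⊕1⊕0 = 0
Codeword: 0010110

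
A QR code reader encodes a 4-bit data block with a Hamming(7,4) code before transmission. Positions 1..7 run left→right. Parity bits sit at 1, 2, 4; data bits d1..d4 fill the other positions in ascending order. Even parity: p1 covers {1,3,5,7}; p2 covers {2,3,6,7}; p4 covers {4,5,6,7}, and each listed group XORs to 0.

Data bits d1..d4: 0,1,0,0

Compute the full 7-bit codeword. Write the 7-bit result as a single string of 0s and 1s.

1001100

Place data at non-parity positions: p1 p2 0 p4 1 0 0
p1 (pos 1,3,5,7): XOR of data positions = 0⊕1⊕0 = 1
p2 (pos 2,3,6,7): XOR of data positions = 0⊕0⊕0 = 0
p4 (pos 4,5,6,7): XOR of data positions = 1⊕0⊕0 = 1
Codeword: 1001100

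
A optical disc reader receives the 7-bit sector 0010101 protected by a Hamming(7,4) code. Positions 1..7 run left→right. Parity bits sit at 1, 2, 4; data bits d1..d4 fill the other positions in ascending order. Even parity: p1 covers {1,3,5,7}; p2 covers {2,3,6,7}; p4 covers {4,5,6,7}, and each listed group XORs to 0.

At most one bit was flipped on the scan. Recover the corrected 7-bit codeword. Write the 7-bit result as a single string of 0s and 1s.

s1 (pos 1,3,5,7): 0⊕1⊕1⊕1 = 1
s2 (pos 2,3,6,7): 0⊕1⊕0⊕1 = 0
s4 (pos 4,5,6,7): 0⊕1⊕0⊕1 = 0
Syndrome s4…s1 = 001 → error at position 1.
Flip position 1: 0010101 → 1010101

1010101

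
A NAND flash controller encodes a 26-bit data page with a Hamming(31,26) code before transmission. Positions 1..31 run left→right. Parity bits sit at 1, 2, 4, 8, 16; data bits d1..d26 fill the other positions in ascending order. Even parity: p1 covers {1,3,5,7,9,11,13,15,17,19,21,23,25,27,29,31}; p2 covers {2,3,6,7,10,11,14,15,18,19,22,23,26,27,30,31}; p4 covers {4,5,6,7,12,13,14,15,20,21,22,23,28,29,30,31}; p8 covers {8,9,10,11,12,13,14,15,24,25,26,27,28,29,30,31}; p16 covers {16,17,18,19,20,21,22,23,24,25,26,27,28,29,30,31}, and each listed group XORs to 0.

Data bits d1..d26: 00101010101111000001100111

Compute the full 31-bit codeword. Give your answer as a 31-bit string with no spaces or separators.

Place data at non-parity positions: p1 p2 0 p4 0 1 0 p8 1 0 1 0 1 0 1 p16 1 1 1 0 0 0 0 0 1 1 0 0 1 1 1
p1 (pos 1,3,5,7,9,11,13,15,17,19,21,23,25,27,29,31): XOR of data positions = 0⊕0⊕0⊕1⊕1⊕1⊕1⊕1⊕1⊕0⊕0⊕1⊕0⊕1⊕1 = 1
p2 (pos 2,3,6,7,10,11,14,15,18,19,22,23,26,27,30,31): XOR of data positions = 0⊕1⊕0⊕0⊕1⊕0⊕1⊕1⊕1⊕0⊕0⊕1⊕0⊕1⊕1 = 0
p4 (pos 4,5,6,7,12,13,14,15,20,21,22,23,28,29,30,31): XOR of data positions = 0⊕1⊕0⊕0⊕1⊕0⊕1⊕0⊕0⊕0⊕0⊕0⊕1⊕1⊕1 = 0
p8 (pos 8,9,10,11,12,13,14,15,24,25,26,27,28,29,30,31): XOR of data positions = 1⊕0⊕1⊕0⊕1⊕0⊕1⊕0⊕1⊕1⊕0⊕0⊕1⊕1⊕1 = 1
p16 (pos 16,17,18,19,20,21,22,23,24,25,26,27,28,29,30,31): XOR of data positions = 1⊕1⊕1⊕0⊕0⊕0⊕0⊕0⊕1⊕1⊕0⊕0⊕1⊕1⊕1 = 0
Codeword: 1000010110101010111000001100111

1000010110101010111000001100111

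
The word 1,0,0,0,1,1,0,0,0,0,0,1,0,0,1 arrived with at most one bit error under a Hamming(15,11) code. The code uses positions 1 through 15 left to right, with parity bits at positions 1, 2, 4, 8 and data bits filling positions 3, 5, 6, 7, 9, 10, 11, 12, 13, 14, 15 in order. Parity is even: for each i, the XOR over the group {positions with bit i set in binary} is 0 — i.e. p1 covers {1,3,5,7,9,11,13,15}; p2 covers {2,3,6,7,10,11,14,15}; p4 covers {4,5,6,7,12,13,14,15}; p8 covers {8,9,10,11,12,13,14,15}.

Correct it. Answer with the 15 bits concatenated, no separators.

000011000001001

s1 (pos 1,3,5,7,9,11,13,15): 1⊕0⊕1⊕0⊕0⊕0⊕0⊕1 = 1
s2 (pos 2,3,6,7,10,11,14,15): 0⊕0⊕1⊕0⊕0⊕0⊕0⊕1 = 0
s4 (pos 4,5,6,7,12,13,14,15): 0⊕1⊕1⊕0⊕1⊕0⊕0⊕1 = 0
s8 (pos 8,9,10,11,12,13,14,15): 0⊕0⊕0⊕0⊕1⊕0⊕0⊕1 = 0
Syndrome s8…s1 = 0001 → error at position 1.
Flip position 1: 100011000001001 → 000011000001001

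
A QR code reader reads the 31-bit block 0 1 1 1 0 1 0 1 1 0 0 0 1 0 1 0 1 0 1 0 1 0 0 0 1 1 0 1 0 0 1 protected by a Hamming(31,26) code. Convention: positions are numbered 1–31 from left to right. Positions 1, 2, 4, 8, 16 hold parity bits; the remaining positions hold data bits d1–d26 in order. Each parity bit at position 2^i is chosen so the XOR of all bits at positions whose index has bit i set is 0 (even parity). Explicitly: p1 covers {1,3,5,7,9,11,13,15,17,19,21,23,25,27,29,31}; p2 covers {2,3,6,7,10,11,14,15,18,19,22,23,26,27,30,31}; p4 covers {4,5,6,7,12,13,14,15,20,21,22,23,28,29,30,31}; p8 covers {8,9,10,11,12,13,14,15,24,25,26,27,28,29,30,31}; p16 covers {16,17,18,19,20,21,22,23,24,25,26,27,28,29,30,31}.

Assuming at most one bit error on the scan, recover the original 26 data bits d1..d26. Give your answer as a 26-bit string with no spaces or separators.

10101000101101010101101001

s1 (pos 1,3,5,7,9,11,13,15,17,19,21,23,25,27,29,31): 0⊕1⊕0⊕0⊕1⊕0⊕1⊕1⊕1⊕1⊕1⊕0⊕1⊕0⊕0⊕1 = 1
s2 (pos 2,3,6,7,10,11,14,15,18,19,22,23,26,27,30,31): 1⊕1⊕1⊕0⊕0⊕0⊕0⊕1⊕0⊕1⊕0⊕0⊕1⊕0⊕0⊕1 = 1
s4 (pos 4,5,6,7,12,13,14,15,20,21,22,23,28,29,30,31): 1⊕0⊕1⊕0⊕0⊕1⊕0⊕1⊕0⊕1⊕0⊕0⊕1⊕0⊕0⊕1 = 1
s8 (pos 8,9,10,11,12,13,14,15,24,25,26,27,28,29,30,31): 1⊕1⊕0⊕0⊕0⊕1⊕0⊕1⊕0⊕1⊕1⊕0⊕1⊕0⊕0⊕1 = 0
s16 (pos 16,17,18,19,20,21,22,23,24,25,26,27,28,29,30,31): 0⊕1⊕0⊕1⊕0⊕1⊕0⊕0⊕0⊕1⊕1⊕0⊕1⊕0⊕0⊕1 = 1
Syndrome s16…s1 = 10111 → error at position 23.
Flip position 23: 0111010110001010101010001101001 → 0111010110001010101010101101001
Read data bits from positions 3,5,6,7,9,10,11,12,13,14,15,17,18,19,20,21,22,23,24,25,26,27,28,29,30,31: 10101000101101010101101001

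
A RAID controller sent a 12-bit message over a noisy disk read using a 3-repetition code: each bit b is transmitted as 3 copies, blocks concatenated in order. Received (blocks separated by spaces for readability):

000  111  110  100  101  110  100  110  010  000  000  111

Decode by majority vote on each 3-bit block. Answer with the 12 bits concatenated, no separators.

Block 1 (000): 0 ones → 0
Block 2 (111): 3 ones → 1
Block 3 (110): 2 ones → 1
Block 4 (100): 1 one → 0
Block 5 (101): 2 ones → 1
Block 6 (110): 2 ones → 1
Block 7 (100): 1 one → 0
Block 8 (110): 2 ones → 1
Block 9 (010): 1 one → 0
Block 10 (000): 0 ones → 0
Block 11 (000): 0 ones → 0
Block 12 (111): 3 ones → 1

011011010001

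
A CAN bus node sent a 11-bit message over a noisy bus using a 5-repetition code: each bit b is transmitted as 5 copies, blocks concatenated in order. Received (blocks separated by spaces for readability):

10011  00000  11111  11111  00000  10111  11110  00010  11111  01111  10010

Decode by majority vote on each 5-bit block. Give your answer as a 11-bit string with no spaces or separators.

10110110110

Block 1 (10011): 3 ones → 1
Block 2 (00000): 0 ones → 0
Block 3 (11111): 5 ones → 1
Block 4 (11111): 5 ones → 1
Block 5 (00000): 0 ones → 0
Block 6 (10111): 4 ones → 1
Block 7 (11110): 4 ones → 1
Block 8 (00010): 1 one → 0
Block 9 (11111): 5 ones → 1
Block 10 (01111): 4 ones → 1
Block 11 (10010): 2 ones → 0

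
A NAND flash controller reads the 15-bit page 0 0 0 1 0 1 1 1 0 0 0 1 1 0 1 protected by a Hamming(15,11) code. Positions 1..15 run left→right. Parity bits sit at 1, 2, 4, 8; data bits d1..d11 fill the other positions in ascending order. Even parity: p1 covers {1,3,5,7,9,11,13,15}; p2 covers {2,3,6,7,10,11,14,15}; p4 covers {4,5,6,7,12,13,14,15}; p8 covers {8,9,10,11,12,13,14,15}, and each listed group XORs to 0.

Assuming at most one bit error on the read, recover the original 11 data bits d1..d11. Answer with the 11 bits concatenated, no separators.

s1 (pos 1,3,5,7,9,11,13,15): 0⊕0⊕0⊕1⊕0⊕0⊕1⊕1 = 1
s2 (pos 2,3,6,7,10,11,14,15): 0⊕0⊕1⊕1⊕0⊕0⊕0⊕1 = 1
s4 (pos 4,5,6,7,12,13,14,15): 1⊕0⊕1⊕1⊕1⊕1⊕0⊕1 = 0
s8 (pos 8,9,10,11,12,13,14,15): 1⊕0⊕0⊕0⊕1⊕1⊕0⊕1 = 0
Syndrome s8…s1 = 0011 → error at position 3.
Flip position 3: 000101110001101 → 001101110001101
Read data bits from positions 3,5,6,7,9,10,11,12,13,14,15: 10110001101

10110001101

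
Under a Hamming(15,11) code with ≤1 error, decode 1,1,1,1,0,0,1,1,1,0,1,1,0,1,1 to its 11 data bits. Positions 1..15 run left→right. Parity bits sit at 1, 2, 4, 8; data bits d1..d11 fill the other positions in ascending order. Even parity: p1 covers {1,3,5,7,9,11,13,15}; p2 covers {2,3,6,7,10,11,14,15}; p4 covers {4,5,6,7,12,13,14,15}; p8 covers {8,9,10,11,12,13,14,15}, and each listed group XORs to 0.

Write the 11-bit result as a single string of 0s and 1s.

s1 (pos 1,3,5,7,9,11,13,15): 1⊕1⊕0⊕1⊕1⊕1⊕0⊕1 = 0
s2 (pos 2,3,6,7,10,11,14,15): 1⊕1⊕0⊕1⊕0⊕1⊕1⊕1 = 0
s4 (pos 4,5,6,7,12,13,14,15): 1⊕0⊕0⊕1⊕1⊕0⊕1⊕1 = 1
s8 (pos 8,9,10,11,12,13,14,15): 1⊕1⊕0⊕1⊕1⊕0⊕1⊕1 = 0
Syndrome s8…s1 = 0100 → error at position 4.
Flip position 4: 111100111011011 → 111000111011011
Read data bits from positions 3,5,6,7,9,10,11,12,13,14,15: 10011011011

10011011011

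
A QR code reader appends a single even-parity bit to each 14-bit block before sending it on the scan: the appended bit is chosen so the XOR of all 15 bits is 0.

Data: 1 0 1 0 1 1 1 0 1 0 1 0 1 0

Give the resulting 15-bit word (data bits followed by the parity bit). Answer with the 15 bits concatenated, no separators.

XOR of the 14 data bits: 1⊕0⊕1⊕0⊕1⊕1⊕1⊕0⊕1⊕0⊕1⊕0⊕1⊕0 = 0
Parity bit = 0 (so all 15 bits XOR to 0).

101011101010100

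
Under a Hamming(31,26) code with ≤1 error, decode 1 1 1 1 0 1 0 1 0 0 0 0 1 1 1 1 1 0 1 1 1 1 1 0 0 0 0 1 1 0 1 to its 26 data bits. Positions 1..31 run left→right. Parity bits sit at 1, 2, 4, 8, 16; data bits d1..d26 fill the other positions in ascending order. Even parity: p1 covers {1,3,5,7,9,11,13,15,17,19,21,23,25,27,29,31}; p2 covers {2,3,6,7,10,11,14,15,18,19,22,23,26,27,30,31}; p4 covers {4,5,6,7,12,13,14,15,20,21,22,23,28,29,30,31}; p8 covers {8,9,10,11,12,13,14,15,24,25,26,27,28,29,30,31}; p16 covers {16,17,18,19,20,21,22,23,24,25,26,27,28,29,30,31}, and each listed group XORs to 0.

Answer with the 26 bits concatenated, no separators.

10100100111101111100001101

s1 (pos 1,3,5,7,9,11,13,15,17,19,21,23,25,27,29,31): 1⊕1⊕0⊕0⊕0⊕0⊕1⊕1⊕1⊕1⊕1⊕1⊕0⊕0⊕1⊕1 = 0
s2 (pos 2,3,6,7,10,11,14,15,18,19,22,23,26,27,30,31): 1⊕1⊕1⊕0⊕0⊕0⊕1⊕1⊕0⊕1⊕1⊕1⊕0⊕0⊕0⊕1 = 1
s4 (pos 4,5,6,7,12,13,14,15,20,21,22,23,28,29,30,31): 1⊕0⊕1⊕0⊕0⊕1⊕1⊕1⊕1⊕1⊕1⊕1⊕1⊕1⊕0⊕1 = 0
s8 (pos 8,9,10,11,12,13,14,15,24,25,26,27,28,29,30,31): 1⊕0⊕0⊕0⊕0⊕1⊕1⊕1⊕0⊕0⊕0⊕0⊕1⊕1⊕0⊕1 = 1
s16 (pos 16,17,18,19,20,21,22,23,24,25,26,27,28,29,30,31): 1⊕1⊕0⊕1⊕1⊕1⊕1⊕1⊕0⊕0⊕0⊕0⊕1⊕1⊕0⊕1 = 0
Syndrome s16…s1 = 01010 → error at position 10.
Flip position 10: 1111010100001111101111100001101 → 1111010101001111101111100001101
Read data bits from positions 3,5,6,7,9,10,11,12,13,14,15,17,18,19,20,21,22,23,24,25,26,27,28,29,30,31: 10100100111101111100001101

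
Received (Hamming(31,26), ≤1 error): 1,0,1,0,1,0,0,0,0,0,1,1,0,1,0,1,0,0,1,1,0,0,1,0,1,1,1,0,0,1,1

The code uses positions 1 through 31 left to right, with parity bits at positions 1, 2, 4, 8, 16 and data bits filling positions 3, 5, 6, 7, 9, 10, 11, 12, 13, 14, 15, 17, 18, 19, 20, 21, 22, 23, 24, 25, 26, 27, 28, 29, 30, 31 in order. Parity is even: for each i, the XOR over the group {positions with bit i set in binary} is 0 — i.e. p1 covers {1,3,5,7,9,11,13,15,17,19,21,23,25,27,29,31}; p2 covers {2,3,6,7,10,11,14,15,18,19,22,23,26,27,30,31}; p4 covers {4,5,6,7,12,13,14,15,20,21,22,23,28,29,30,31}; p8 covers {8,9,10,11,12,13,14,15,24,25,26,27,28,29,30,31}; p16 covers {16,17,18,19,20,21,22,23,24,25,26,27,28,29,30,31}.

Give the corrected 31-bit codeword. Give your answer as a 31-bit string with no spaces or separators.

s1 (pos 1,3,5,7,9,11,13,15,17,19,21,23,25,27,29,31): 1⊕1⊕1⊕0⊕0⊕1⊕0⊕0⊕0⊕1⊕0⊕1⊕1⊕1⊕0⊕1 = 1
s2 (pos 2,3,6,7,10,11,14,15,18,19,22,23,26,27,30,31): 0⊕1⊕0⊕0⊕0⊕1⊕1⊕0⊕0⊕1⊕0⊕1⊕1⊕1⊕1⊕1 = 1
s4 (pos 4,5,6,7,12,13,14,15,20,21,22,23,28,29,30,31): 0⊕1⊕0⊕0⊕1⊕0⊕1⊕0⊕1⊕0⊕0⊕1⊕0⊕0⊕1⊕1 = 1
s8 (pos 8,9,10,11,12,13,14,15,24,25,26,27,28,29,30,31): 0⊕0⊕0⊕1⊕1⊕0⊕1⊕0⊕0⊕1⊕1⊕1⊕0⊕0⊕1⊕1 = 0
s16 (pos 16,17,18,19,20,21,22,23,24,25,26,27,28,29,30,31): 1⊕0⊕0⊕1⊕1⊕0⊕0⊕1⊕0⊕1⊕1⊕1⊕0⊕0⊕1⊕1 = 1
Syndrome s16…s1 = 10111 → error at position 23.
Flip position 23: 1010100000110101001100101110011 → 1010100000110101001100001110011

1010100000110101001100001110011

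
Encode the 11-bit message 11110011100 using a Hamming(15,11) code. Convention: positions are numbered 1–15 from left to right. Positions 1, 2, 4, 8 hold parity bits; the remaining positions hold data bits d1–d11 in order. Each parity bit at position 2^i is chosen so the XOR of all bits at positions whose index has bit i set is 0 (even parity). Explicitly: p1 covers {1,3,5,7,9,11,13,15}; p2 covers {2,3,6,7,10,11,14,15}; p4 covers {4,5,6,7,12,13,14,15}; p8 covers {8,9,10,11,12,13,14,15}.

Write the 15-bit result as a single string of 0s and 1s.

Place data at non-parity positions: p1 p2 1 p4 1 1 1 p8 0 0 1 1 1 0 0
p1 (pos 1,3,5,7,9,11,13,15): XOR of data positions = 1⊕1⊕1⊕0⊕1⊕1⊕0 = 1
p2 (pos 2,3,6,7,10,11,14,15): XOR of data positions = 1⊕1⊕1⊕0⊕1⊕0⊕0 = 0
p4 (pos 4,5,6,7,12,13,14,15): XOR of data positions = 1⊕1⊕1⊕1⊕1⊕0⊕0 = 1
p8 (pos 8,9,10,11,12,13,14,15): XOR of data positions = 0⊕0⊕1⊕1⊕1⊕0⊕0 = 1
Codeword: 101111110011100

101111110011100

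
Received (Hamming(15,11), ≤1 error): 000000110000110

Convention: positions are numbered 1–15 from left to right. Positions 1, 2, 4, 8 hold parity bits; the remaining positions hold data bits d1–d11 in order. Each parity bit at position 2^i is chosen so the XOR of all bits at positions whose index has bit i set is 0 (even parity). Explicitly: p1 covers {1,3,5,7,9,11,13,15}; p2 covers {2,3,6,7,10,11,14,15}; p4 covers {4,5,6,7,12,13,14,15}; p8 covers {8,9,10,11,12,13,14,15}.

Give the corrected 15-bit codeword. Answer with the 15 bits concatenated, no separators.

s1 (pos 1,3,5,7,9,11,13,15): 0⊕0⊕0⊕1⊕0⊕0⊕1⊕0 = 0
s2 (pos 2,3,6,7,10,11,14,15): 0⊕0⊕0⊕1⊕0⊕0⊕1⊕0 = 0
s4 (pos 4,5,6,7,12,13,14,15): 0⊕0⊕0⊕1⊕0⊕1⊕1⊕0 = 1
s8 (pos 8,9,10,11,12,13,14,15): 1⊕0⊕0⊕0⊕0⊕1⊕1⊕0 = 1
Syndrome s8…s1 = 1100 → error at position 12.
Flip position 12: 000000110000110 → 000000110001110

000000110001110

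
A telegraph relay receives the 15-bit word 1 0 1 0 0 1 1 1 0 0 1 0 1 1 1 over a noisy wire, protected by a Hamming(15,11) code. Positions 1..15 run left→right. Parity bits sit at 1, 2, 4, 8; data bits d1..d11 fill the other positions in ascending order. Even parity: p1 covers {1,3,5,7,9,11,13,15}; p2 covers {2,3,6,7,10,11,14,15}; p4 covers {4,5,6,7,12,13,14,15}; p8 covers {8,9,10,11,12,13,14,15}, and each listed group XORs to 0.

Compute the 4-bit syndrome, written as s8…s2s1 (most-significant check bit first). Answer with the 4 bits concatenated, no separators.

1100

s1 (pos 1,3,5,7,9,11,13,15): 1⊕1⊕0⊕1⊕0⊕1⊕1⊕1 = 0
s2 (pos 2,3,6,7,10,11,14,15): 0⊕1⊕1⊕1⊕0⊕1⊕1⊕1 = 0
s4 (pos 4,5,6,7,12,13,14,15): 0⊕0⊕1⊕1⊕0⊕1⊕1⊕1 = 1
s8 (pos 8,9,10,11,12,13,14,15): 1⊕0⊕0⊕1⊕0⊕1⊕1⊕1 = 1
Syndrome s8…s1 = 1100 → error at position 12.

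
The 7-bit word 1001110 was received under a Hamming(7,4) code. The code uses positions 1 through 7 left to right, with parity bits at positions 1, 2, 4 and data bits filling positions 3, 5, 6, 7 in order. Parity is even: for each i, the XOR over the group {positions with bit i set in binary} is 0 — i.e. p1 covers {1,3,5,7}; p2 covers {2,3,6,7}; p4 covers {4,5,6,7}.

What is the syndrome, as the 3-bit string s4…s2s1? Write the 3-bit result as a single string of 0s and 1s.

s1 (pos 1,3,5,7): 1⊕0⊕1⊕0 = 0
s2 (pos 2,3,6,7): 0⊕0⊕1⊕0 = 1
s4 (pos 4,5,6,7): 1⊕1⊕1⊕0 = 1
Syndrome s4…s1 = 110 → error at position 6.

110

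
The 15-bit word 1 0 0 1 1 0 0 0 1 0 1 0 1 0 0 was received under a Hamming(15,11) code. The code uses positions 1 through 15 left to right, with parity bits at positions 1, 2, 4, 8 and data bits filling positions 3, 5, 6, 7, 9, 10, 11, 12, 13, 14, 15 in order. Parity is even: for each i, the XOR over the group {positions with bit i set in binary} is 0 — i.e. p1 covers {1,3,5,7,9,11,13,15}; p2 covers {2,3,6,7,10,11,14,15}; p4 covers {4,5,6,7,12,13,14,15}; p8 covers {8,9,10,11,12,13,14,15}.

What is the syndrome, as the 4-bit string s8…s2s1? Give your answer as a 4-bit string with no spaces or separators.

s1 (pos 1,3,5,7,9,11,13,15): 1⊕0⊕1⊕0⊕1⊕1⊕1⊕0 = 1
s2 (pos 2,3,6,7,10,11,14,15): 0⊕0⊕0⊕0⊕0⊕1⊕0⊕0 = 1
s4 (pos 4,5,6,7,12,13,14,15): 1⊕1⊕0⊕0⊕0⊕1⊕0⊕0 = 1
s8 (pos 8,9,10,11,12,13,14,15): 0⊕1⊕0⊕1⊕0⊕1⊕0⊕0 = 1
Syndrome s8…s1 = 1111 → error at position 15.

1111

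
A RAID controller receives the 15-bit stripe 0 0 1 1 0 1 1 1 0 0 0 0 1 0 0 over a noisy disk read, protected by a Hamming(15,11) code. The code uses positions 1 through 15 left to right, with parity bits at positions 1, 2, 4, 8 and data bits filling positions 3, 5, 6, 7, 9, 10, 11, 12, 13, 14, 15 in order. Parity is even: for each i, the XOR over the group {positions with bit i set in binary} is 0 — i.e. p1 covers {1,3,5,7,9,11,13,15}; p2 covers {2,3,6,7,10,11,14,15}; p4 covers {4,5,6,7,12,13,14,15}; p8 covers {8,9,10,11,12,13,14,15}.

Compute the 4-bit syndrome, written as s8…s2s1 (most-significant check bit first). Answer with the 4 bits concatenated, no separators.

s1 (pos 1,3,5,7,9,11,13,15): 0⊕1⊕0⊕1⊕0⊕0⊕1⊕0 = 1
s2 (pos 2,3,6,7,10,11,14,15): 0⊕1⊕1⊕1⊕0⊕0⊕0⊕0 = 1
s4 (pos 4,5,6,7,12,13,14,15): 1⊕0⊕1⊕1⊕0⊕1⊕0⊕0 = 0
s8 (pos 8,9,10,11,12,13,14,15): 1⊕0⊕0⊕0⊕0⊕1⊕0⊕0 = 0
Syndrome s8…s1 = 0011 → error at position 3.

0011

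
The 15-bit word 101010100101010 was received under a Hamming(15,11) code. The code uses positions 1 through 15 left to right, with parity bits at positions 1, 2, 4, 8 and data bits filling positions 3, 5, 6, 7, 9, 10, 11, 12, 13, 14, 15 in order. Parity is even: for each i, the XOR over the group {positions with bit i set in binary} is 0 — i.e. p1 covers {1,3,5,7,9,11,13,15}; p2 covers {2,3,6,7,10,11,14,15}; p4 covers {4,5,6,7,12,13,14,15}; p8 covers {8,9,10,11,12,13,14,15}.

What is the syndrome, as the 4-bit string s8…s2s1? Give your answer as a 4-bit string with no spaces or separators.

1000

s1 (pos 1,3,5,7,9,11,13,15): 1⊕1⊕1⊕1⊕0⊕0⊕0⊕0 = 0
s2 (pos 2,3,6,7,10,11,14,15): 0⊕1⊕0⊕1⊕1⊕0⊕1⊕0 = 0
s4 (pos 4,5,6,7,12,13,14,15): 0⊕1⊕0⊕1⊕1⊕0⊕1⊕0 = 0
s8 (pos 8,9,10,11,12,13,14,15): 0⊕0⊕1⊕0⊕1⊕0⊕1⊕0 = 1
Syndrome s8…s1 = 1000 → error at position 8.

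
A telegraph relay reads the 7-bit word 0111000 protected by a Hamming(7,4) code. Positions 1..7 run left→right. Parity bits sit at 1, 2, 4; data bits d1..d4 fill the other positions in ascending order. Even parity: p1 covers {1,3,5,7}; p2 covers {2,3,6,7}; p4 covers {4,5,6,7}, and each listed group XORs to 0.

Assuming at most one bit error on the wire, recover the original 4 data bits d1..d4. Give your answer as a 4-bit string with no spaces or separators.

s1 (pos 1,3,5,7): 0⊕1⊕0⊕0 = 1
s2 (pos 2,3,6,7): 1⊕1⊕0⊕0 = 0
s4 (pos 4,5,6,7): 1⊕0⊕0⊕0 = 1
Syndrome s4…s1 = 101 → error at position 5.
Flip position 5: 0111000 → 0111100
Read data bits from positions 3,5,6,7: 1100

1100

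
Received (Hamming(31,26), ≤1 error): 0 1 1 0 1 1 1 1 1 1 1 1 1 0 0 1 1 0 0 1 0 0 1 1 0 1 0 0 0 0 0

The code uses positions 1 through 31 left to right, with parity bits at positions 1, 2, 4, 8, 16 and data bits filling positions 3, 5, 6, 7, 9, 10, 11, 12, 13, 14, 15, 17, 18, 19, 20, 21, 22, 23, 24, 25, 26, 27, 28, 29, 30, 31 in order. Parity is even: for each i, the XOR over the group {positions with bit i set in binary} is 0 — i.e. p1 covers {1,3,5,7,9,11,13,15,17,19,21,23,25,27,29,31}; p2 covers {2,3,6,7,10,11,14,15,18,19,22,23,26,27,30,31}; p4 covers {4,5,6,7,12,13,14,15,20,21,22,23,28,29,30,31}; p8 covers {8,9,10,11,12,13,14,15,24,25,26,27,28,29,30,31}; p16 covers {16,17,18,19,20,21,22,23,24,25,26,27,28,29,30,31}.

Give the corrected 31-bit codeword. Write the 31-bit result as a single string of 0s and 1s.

s1 (pos 1,3,5,7,9,11,13,15,17,19,21,23,25,27,29,31): 0⊕1⊕1⊕1⊕1⊕1⊕1⊕0⊕1⊕0⊕0⊕1⊕0⊕0⊕0⊕0 = 0
s2 (pos 2,3,6,7,10,11,14,15,18,19,22,23,26,27,30,31): 1⊕1⊕1⊕1⊕1⊕1⊕0⊕0⊕0⊕0⊕0⊕1⊕1⊕0⊕0⊕0 = 0
s4 (pos 4,5,6,7,12,13,14,15,20,21,22,23,28,29,30,31): 0⊕1⊕1⊕1⊕1⊕1⊕0⊕0⊕1⊕0⊕0⊕1⊕0⊕0⊕0⊕0 = 1
s8 (pos 8,9,10,11,12,13,14,15,24,25,26,27,28,29,30,31): 1⊕1⊕1⊕1⊕1⊕1⊕0⊕0⊕1⊕0⊕1⊕0⊕0⊕0⊕0⊕0 = 0
s16 (pos 16,17,18,19,20,21,22,23,24,25,26,27,28,29,30,31): 1⊕1⊕0⊕0⊕1⊕0⊕0⊕1⊕1⊕0⊕1⊕0⊕0⊕0⊕0⊕0 = 0
Syndrome s16…s1 = 00100 → error at position 4.
Flip position 4: 0110111111111001100100110100000 → 0111111111111001100100110100000

0111111111111001100100110100000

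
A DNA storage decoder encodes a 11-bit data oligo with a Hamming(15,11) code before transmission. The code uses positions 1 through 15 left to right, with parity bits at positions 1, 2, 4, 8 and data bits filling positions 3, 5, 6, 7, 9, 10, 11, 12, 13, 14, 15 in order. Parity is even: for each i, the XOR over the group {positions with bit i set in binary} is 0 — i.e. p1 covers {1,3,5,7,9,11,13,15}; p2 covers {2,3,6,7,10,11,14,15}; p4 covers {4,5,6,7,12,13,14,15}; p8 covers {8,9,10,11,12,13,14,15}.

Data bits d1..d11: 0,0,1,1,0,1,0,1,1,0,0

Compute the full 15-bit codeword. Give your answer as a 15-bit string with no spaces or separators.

Place data at non-parity positions: p1 p2 0 p4 0 1 1 p8 0 1 0 1 1 0 0
p1 (pos 1,3,5,7,9,11,13,15): XOR of data positions = 0⊕0⊕1⊕0⊕0⊕1⊕0 = 0
p2 (pos 2,3,6,7,10,11,14,15): XOR of data positions = 0⊕1⊕1⊕1⊕0⊕0⊕0 = 1
p4 (pos 4,5,6,7,12,13,14,15): XOR of data positions = 0⊕1⊕1⊕1⊕1⊕0⊕0 = 0
p8 (pos 8,9,10,11,12,13,14,15): XOR of data positions = 0⊕1⊕0⊕1⊕1⊕0⊕0 = 1
Codeword: 010001110101100

010001110101100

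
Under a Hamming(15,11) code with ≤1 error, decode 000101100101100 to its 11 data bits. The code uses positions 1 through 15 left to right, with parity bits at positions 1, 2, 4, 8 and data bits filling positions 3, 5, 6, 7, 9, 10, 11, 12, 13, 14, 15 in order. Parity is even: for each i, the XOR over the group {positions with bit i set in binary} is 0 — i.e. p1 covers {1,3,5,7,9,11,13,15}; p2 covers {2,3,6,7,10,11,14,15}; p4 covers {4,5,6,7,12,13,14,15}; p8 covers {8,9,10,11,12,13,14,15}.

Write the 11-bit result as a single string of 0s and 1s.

00110101110

s1 (pos 1,3,5,7,9,11,13,15): 0⊕0⊕0⊕1⊕0⊕0⊕1⊕0 = 0
s2 (pos 2,3,6,7,10,11,14,15): 0⊕0⊕1⊕1⊕1⊕0⊕0⊕0 = 1
s4 (pos 4,5,6,7,12,13,14,15): 1⊕0⊕1⊕1⊕1⊕1⊕0⊕0 = 1
s8 (pos 8,9,10,11,12,13,14,15): 0⊕0⊕1⊕0⊕1⊕1⊕0⊕0 = 1
Syndrome s8…s1 = 1110 → error at position 14.
Flip position 14: 000101100101100 → 000101100101110
Read data bits from positions 3,5,6,7,9,10,11,12,13,14,15: 00110101110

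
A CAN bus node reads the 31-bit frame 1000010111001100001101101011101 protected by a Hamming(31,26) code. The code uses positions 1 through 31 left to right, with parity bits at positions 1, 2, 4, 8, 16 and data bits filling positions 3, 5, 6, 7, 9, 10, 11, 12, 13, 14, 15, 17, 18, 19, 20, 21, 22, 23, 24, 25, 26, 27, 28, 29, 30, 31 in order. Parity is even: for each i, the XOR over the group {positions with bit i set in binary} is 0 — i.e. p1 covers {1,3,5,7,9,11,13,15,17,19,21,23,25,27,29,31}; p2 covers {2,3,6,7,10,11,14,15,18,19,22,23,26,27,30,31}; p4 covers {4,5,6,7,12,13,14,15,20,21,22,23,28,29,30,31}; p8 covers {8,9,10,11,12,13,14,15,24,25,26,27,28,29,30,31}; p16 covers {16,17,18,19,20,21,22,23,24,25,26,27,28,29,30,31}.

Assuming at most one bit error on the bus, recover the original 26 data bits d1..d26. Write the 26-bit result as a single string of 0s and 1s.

00101100110001111101011101

s1 (pos 1,3,5,7,9,11,13,15,17,19,21,23,25,27,29,31): 1⊕0⊕0⊕0⊕1⊕0⊕1⊕0⊕0⊕1⊕0⊕1⊕1⊕1⊕1⊕1 = 1
s2 (pos 2,3,6,7,10,11,14,15,18,19,22,23,26,27,30,31): 0⊕0⊕1⊕0⊕1⊕0⊕1⊕0⊕0⊕1⊕1⊕1⊕0⊕1⊕0⊕1 = 0
s4 (pos 4,5,6,7,12,13,14,15,20,21,22,23,28,29,30,31): 0⊕0⊕1⊕0⊕0⊕1⊕1⊕0⊕1⊕0⊕1⊕1⊕1⊕1⊕0⊕1 = 1
s8 (pos 8,9,10,11,12,13,14,15,24,25,26,27,28,29,30,31): 1⊕1⊕1⊕0⊕0⊕1⊕1⊕0⊕0⊕1⊕0⊕1⊕1⊕1⊕0⊕1 = 0
s16 (pos 16,17,18,19,20,21,22,23,24,25,26,27,28,29,30,31): 0⊕0⊕0⊕1⊕1⊕0⊕1⊕1⊕0⊕1⊕0⊕1⊕1⊕1⊕0⊕1 = 1
Syndrome s16…s1 = 10101 → error at position 21.
Flip position 21: 1000010111001100001101101011101 → 1000010111001100001111101011101
Read data bits from positions 3,5,6,7,9,10,11,12,13,14,15,17,18,19,20,21,22,23,24,25,26,27,28,29,30,31: 00101100110001111101011101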